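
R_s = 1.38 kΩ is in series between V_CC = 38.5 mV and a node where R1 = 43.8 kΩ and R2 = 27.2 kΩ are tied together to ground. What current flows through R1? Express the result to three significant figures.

Equivalent of the parallel group: R_p = 16.78 kΩ.
Node voltage V_A = V_CC · R_p/(R_s + R_p) = 38.5 × 0.9240 = 35.57 mV.
Branch current I = V_A/R1 = 35.57/43.8 = 0.8122 µA.

I ≈ 0.812 µA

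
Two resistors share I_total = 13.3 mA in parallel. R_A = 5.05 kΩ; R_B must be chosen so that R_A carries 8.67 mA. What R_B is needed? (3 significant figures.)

R_B ≈ 9.46 kΩ

The fraction through R_A equals R_B/(R_A+R_B).
With f = 0.6519, R_B = R_A · f/(1−f) = 5.05 × 1.873 = 9.456 kΩ.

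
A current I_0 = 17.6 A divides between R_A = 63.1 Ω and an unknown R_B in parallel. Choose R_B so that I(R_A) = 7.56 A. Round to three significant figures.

R_B ≈ 47.5 Ω

Two-branch current divider: I_A = I_0 · R_B/(R_A + R_B).
7.56/17.6 = R_B/(R_A + R_B) → R_B = R_A · (0.4295)/(1 − 0.4295) = 63.1 × 0.7530 = 47.51 Ω.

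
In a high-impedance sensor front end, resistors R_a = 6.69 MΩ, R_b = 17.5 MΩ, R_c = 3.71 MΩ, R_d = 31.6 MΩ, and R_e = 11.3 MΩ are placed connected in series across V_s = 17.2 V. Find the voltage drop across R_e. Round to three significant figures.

V ≈ 2.75 V

Total series resistance ΣR = 6.69 + 17.5 + 3.71 + 31.6 + 11.3 = 70.80 MΩ.
Voltage divider: V = V_s · (11.30 / 70.80) = 17.2 × 0.1596 = 2.745 V.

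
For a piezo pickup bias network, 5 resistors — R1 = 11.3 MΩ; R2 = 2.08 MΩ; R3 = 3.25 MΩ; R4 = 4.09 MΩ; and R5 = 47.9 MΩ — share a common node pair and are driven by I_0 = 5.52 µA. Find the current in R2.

Conductances: ΣG = 1/11.3 + 1/2.08 + 1/3.25 + 1/4.09 + 1/47.9 = 1.142 (1/MΩ).
Current divider: I(R2) = I_0 · G_k/ΣG = 5.52 × (0.4808/1.142) = 5.52 × 0.4209 = 2.323 µA.

I ≈ 2.32 µA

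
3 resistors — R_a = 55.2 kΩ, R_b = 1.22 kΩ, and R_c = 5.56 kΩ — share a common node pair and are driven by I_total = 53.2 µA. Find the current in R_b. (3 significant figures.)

ΣG = 1/55.2 + 1/1.22 + 1/5.56 = 1.018.
R_b takes the fraction G_k/ΣG = 0.8197/1.018 = 0.8055, so I = 53.2 × 0.8055 = 42.85 µA.

I ≈ 42.9 µA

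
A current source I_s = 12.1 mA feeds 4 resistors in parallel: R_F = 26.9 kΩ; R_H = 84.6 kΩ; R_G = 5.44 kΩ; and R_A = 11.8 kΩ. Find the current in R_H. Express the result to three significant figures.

ΣG = 1/26.9 + 1/84.6 + 1/5.44 + 1/11.8 = 0.3176.
Current divider: I(R_H) = I_s · G_k/ΣG = 12.1 × (0.01182/0.3176) = 12.1 × 0.03722 = 0.4504 mA.

I ≈ 0.450 mA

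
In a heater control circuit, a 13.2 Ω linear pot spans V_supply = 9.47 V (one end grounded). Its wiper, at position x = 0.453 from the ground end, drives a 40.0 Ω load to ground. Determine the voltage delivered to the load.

The pot divides into 7.220 Ω above the wiper and 5.980 Ω below.
(x·R_p) ‖ R_L = 5.202 Ω.
Then V_out = V_supply · 5.202/(7.220 + 5.202) = 3.966 V.
(Unloaded: V_out = x·V_supply = 4.29 V.)

V_out ≈ 3.97 V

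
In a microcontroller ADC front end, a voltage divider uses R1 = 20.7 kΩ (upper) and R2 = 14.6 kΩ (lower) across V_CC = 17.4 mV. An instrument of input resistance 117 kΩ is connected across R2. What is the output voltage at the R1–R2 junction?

V_out ≈ 6.71 mV

First combine the lower leg with the load: R2 ‖ R_L = 12.98 kΩ.
Voltage divider with the loaded lower leg: V_out = 17.4 × 12.98/(20.7 + 12.98) = 17.4 × 0.3854 = 6.706 mV.
(Unloaded it would be 7.20 mV; the load pulls it down.)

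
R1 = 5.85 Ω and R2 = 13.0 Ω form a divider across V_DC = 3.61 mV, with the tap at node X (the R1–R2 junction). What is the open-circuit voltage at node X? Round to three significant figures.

V_th ≈ 2.49 mV

V_th is the unloaded tap voltage: V_DC · R2/(R1+R2) = 3.61 × 0.6897 = 2.490 mV.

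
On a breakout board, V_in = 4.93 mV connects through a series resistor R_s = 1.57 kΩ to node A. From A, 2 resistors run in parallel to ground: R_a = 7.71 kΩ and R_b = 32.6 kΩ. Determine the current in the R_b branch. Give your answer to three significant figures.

Parallel bank: R_p = 1/(1/7.71 + 1/32.6) = 6.235 kΩ.
V_A = 4.93 × 6.235/7.805 = 3.938 mV.
I(R_b) = V_A / R_b = 3.938/32.6 = 0.1208 µA.
(Equivalently: I_total = 0.6316 µA, then current-divider fraction G_k/ΣG = 0.1913.)

I ≈ 0.121 µA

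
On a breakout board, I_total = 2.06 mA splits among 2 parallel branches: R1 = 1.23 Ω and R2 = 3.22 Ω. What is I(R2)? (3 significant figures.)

I ≈ 0.569 mA

For two parallel branches, I_k = I_total · (other R)/(sum of R).
So I = 2.06 × 1.23/4.450 = 0.5694 mA.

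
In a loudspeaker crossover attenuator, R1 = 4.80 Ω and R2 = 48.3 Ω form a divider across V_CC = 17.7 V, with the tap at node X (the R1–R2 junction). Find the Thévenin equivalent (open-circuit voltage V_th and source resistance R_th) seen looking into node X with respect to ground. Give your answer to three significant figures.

Open-circuit (no load on X): V_th = V_CC · R2/(R1 + R2) = 17.7 × 48.3/(4.800 + 48.3) = 16.10 V.
Zeroing V_CC shorts the top of R1 to ground, so R_th = R1 ‖ R2 = 4.366 Ω.

V_th ≈ 16.1 V, R_th ≈ 4.37 Ω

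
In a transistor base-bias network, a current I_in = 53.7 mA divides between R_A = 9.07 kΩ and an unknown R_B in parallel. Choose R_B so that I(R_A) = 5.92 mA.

R_B ≈ 1.12 kΩ

Two-branch current divider: I_A = I_in · R_B/(R_A + R_B).
With f = 0.1102, R_B = R_A · f/(1−f) = 9.07 × 0.1239 = 1.124 kΩ.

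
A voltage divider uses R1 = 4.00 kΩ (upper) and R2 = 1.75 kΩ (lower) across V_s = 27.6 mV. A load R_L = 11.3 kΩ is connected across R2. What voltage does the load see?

V_out ≈ 7.58 mV

First combine the lower leg with the load: R2 ‖ R_L = 1.515 kΩ.
Then V_out = V_s · R2'/(R1 + R2') = 27.6 × 1.515/5.515 = 7.583 mV.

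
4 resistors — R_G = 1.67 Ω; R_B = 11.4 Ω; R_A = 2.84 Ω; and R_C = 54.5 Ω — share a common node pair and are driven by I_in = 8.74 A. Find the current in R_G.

I ≈ 4.95 A

ΣG = 1/1.67 + 1/11.4 + 1/2.84 + 1/54.5 = 1.057.
Current divider: I(R_G) = I_in · G_k/ΣG = 8.74 × (0.5988/1.057) = 8.74 × 0.5665 = 4.951 A.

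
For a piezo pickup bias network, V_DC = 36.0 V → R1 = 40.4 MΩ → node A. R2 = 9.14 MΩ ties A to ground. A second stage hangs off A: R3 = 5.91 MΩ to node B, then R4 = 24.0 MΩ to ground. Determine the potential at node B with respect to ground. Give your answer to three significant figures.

The second stage (R3 + R4 = 29.91 MΩ) loads node A in parallel with R2.
R2 ‖ (R3+R4) = 7.001 MΩ.
First divider: V_A = V_DC · 7.001/(40.4 + 7.001) = 5.317 V.
V_B = V_A × 0.8024 = 4.266 V.

V_B ≈ 4.27 V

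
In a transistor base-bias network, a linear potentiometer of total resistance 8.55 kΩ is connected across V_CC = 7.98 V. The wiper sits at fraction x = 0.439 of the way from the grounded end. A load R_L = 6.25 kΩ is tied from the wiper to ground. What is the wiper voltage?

V_out ≈ 2.62 V

Split the track: R_lower = x·R_p = 3.753 kΩ, R_upper = (1−x)·R_p = 4.797 kΩ.
Lower segment in parallel with the load: 3.753 ‖ 6.25 = 2.345 kΩ.
Loaded-divider output: V_out = 7.98 × 0.3284 = 2.620 V.
(Unloaded: V_out = x·V_CC = 3.50 V.)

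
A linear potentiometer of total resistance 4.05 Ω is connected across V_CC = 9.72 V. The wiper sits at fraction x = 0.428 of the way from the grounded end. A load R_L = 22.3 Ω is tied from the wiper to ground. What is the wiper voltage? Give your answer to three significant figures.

The pot divides into 2.317 Ω above the wiper and 1.733 Ω below.
Lower segment in parallel with the load: 1.733 ‖ 22.3 = 1.608 Ω.
Then V_out = V_CC · 1.608/(2.317 + 1.608) = 3.983 V.

V_out ≈ 3.98 V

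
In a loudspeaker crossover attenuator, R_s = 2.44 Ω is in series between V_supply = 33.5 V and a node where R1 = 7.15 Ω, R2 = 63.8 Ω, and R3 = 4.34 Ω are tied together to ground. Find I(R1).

I ≈ 2.41 A

Parallel bank: R_p = 1/(1/7.15 + 1/63.8 + 1/4.34) = 2.591 Ω.
V_A by voltage divider: V_A = 33.5 × 2.591/(2.44 + 2.591) = 17.25 V.
Branch current I = V_A/R1 = 17.25/7.15 = 2.413 A.
(Check via current divider: I_total = 6.659 A; share G_k/ΣG = 0.3624 → same result.)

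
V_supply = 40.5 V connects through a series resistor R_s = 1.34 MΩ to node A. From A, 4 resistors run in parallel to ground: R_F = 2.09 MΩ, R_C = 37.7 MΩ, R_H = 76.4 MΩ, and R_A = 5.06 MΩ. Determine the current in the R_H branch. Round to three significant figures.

I ≈ 0.271 µA

Combine the parallel branches: R_p = (1/2.09 + 1/37.7 + 1/76.4 + 1/5.06)⁻¹ = 1.397 MΩ.
V_A by voltage divider: V_A = 40.5 × 1.397/(1.34 + 1.397) = 20.67 V.
I(R_H) = V_A / R_H = 20.67/76.4 = 0.2706 µA.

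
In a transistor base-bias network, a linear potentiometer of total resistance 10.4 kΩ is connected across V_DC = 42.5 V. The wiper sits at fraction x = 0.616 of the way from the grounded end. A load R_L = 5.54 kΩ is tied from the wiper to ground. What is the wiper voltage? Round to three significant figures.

Split the track: R_lower = x·R_p = 6.406 kΩ, R_upper = (1−x)·R_p = 3.994 kΩ.
Lower segment in parallel with the load: 6.406 ‖ 5.54 = 2.971 kΩ.
Then V_out = V_DC · 2.971/(3.994 + 2.971) = 18.13 V.

V_out ≈ 18.1 V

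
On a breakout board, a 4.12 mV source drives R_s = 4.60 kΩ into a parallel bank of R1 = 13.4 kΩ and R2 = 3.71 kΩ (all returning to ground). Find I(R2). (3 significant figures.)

I ≈ 0.430 µA

Parallel bank: R_p = 1/(1/13.4 + 1/3.71) = 2.906 kΩ.
V_A = 4.12 × 2.906/7.506 = 1.595 mV.
I(R2) = V_A / R2 = 1.595/3.71 = 0.4299 µA.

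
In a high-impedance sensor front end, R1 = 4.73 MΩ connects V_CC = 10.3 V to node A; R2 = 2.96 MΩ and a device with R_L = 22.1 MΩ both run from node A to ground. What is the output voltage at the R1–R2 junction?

V_out ≈ 3.66 V

First combine the lower leg with the load: R2 ‖ R_L = 2.610 MΩ.
Then V_out = V_CC · R2'/(R1 + R2') = 10.3 × 2.610/7.340 = 3.663 V.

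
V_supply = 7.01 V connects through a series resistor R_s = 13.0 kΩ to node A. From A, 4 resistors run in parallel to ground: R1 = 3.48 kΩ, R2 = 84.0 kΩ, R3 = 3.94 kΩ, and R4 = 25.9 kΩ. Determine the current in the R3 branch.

Parallel bank: R_p = 1/(1/3.48 + 1/84.0 + 1/3.94 + 1/25.9) = 1.690 kΩ.
Node voltage V_A = V_supply · R_p/(R_s + R_p) = 7.01 × 0.1151 = 0.8065 V.
I(R3) = V_A / R3 = 0.8065/3.94 = 0.2047 mA.
(Equivalently: I_total = 0.4772 mA, then current-divider fraction G_k/ΣG = 0.4290.)

I ≈ 0.205 mA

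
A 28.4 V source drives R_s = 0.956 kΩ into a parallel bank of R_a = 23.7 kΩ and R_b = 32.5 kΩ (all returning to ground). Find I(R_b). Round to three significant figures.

Parallel bank: R_p = 1/(1/23.7 + 1/32.5) = 13.71 kΩ.
Node voltage V_A = V_CC · R_p/(R_s + R_p) = 28.4 × 0.9348 = 26.55 V.
I(R_b) = V_A / R_b = 26.55/32.5 = 0.8169 mA.

I ≈ 0.817 mA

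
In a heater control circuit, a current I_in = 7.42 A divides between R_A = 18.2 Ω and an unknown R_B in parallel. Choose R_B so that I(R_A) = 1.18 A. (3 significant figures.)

Two-branch current divider: I_A = I_in · R_B/(R_A + R_B).
1.18/7.42 = R_B/(R_A + R_B) → R_B = R_A · (0.1590)/(1 − 0.1590) = 18.2 × 0.1891 = 3.442 Ω.

R_B ≈ 3.44 Ω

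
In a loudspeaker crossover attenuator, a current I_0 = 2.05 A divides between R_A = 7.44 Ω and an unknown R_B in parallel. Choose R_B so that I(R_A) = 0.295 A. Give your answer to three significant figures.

R_B ≈ 1.25 Ω

The fraction through R_A equals R_B/(R_A+R_B).
With f = 0.1439, R_B = R_A · f/(1−f) = 7.44 × 0.1681 = 1.251 Ω.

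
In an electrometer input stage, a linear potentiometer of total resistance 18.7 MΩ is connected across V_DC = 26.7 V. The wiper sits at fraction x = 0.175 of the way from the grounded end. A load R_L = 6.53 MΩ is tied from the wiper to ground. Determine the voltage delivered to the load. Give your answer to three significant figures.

Split the track: R_lower = x·R_p = 3.272 MΩ, R_upper = (1−x)·R_p = 15.43 MΩ.
(x·R_p) ‖ R_L = 2.180 MΩ.
V_out = 26.7 × 2.180/(15.43 + 2.180) = 3.306 V.

V_out ≈ 3.31 V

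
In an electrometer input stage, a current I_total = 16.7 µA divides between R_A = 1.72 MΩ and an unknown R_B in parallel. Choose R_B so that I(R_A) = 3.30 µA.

The fraction through R_A equals R_B/(R_A+R_B).
With f = 0.1976, R_B = R_A · f/(1−f) = 1.72 × 0.2463 = 0.4236 MΩ.

R_B ≈ 0.424 MΩ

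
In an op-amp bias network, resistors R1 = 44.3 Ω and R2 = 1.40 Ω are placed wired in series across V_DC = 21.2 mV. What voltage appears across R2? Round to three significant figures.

V ≈ 0.649 mV

ΣR = 44.3 + 1.40 = 45.70 Ω.
Voltage divider: V = V_DC · (1.400 / 45.70) = 21.2 × 0.03063 = 0.6495 mV.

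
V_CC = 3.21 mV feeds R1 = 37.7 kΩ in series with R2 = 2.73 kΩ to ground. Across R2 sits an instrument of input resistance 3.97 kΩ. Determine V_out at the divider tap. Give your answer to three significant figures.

R2 ‖ R_L = (2.73 × 3.97)/(2.73 + 3.97) = 1.618 kΩ.
Voltage divider with the loaded lower leg: V_out = 3.21 × 1.618/(37.7 + 1.618) = 3.21 × 0.04114 = 0.1321 mV.
(Unloaded it would be 0.217 mV; the load pulls it down.)

V_out ≈ 0.132 mV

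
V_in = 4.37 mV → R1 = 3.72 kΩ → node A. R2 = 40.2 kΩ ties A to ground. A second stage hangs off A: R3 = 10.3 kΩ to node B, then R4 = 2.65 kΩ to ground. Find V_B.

The second stage (R3 + R4 = 12.95 kΩ) loads node A in parallel with R2.
Effective lower resistance at A: R2 ‖ 12.95 = 9.795 kΩ.
V_A = 4.37 × 9.795/(3.72 + 9.795) = 3.167 mV.
Stage 2 is unloaded, so V_B = V_A · R4/(R3+R4) = 3.167 × 2.65/12.95 = 0.6481 mV.

V_B ≈ 0.648 mV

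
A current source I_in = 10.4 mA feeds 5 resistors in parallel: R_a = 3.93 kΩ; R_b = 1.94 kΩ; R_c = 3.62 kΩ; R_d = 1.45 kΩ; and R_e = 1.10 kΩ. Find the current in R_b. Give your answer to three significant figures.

Conductances: ΣG = 1/3.93 + 1/1.94 + 1/3.62 + 1/1.45 + 1/1.10 = 2.645 (1/kΩ).
By the current-divider rule, I = I_in · G_k/ΣG = 10.4 × 0.1949 = 2.027 mA.

I ≈ 2.03 mA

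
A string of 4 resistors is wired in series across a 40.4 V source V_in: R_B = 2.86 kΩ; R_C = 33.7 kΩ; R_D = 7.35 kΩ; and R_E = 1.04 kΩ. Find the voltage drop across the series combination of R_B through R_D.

V ≈ 39.5 V

Total series resistance ΣR = 2.86 + 33.7 + 7.35 + 1.04 = 44.95 kΩ.
R_{R_B..R_D} = 2.86 + 33.7 + 7.35 = 43.91 kΩ.
V = V_in · R/ΣR = 40.4 × 0.9769 = 39.47 V.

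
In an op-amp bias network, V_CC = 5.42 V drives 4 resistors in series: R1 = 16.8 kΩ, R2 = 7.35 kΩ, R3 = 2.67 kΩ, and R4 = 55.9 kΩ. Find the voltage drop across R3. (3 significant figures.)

V ≈ 0.175 V

ΣR = 16.8 + 7.35 + 2.67 + 55.9 = 82.72 kΩ.
Voltage divider: V = V_CC · (2.670 / 82.72) = 5.42 × 0.03228 = 0.1749 V.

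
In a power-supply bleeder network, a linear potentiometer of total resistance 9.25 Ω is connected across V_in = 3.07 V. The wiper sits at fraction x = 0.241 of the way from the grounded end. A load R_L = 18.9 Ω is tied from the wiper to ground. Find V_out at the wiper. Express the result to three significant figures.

Lower segment x·R_p = 2.229 Ω; upper segment (1−x)·R_p = 7.021 Ω.
R_L loads the lower segment: effective lower R = 1.994 Ω.
Then V_out = V_in · 1.994/(7.021 + 1.994) = 0.6791 V.

V_out ≈ 0.679 V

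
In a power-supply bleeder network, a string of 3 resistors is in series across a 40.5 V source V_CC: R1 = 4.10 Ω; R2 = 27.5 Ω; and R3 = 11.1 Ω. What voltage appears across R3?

Series total: ΣR = 4.10 + 27.5 + 11.1 = 42.70 Ω.
By the voltage-divider rule, V = 40.5 × 11.10/42.70 = 10.53 V.

V ≈ 10.5 V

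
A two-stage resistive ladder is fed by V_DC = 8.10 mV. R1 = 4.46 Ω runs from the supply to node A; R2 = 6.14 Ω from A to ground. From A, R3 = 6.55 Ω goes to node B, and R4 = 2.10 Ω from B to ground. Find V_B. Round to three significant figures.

Node A sees R2 in parallel with the series input of stage 2, R3 + R4 = 8.650 Ω.
R2 ‖ (R3+R4) = 3.591 Ω.
V_A = 8.10 × 3.591/(4.46 + 3.591) = 3.613 mV.
V_B = V_A × 0.2428 = 0.8771 mV.

V_B ≈ 0.877 mV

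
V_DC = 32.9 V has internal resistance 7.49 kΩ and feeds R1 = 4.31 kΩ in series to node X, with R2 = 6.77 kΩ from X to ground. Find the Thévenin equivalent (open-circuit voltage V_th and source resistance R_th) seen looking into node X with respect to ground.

V_th ≈ 12.0 V, R_th ≈ 4.30 kΩ

R1' = 7.49 + 4.31 = 11.80 kΩ (source resistance + R1).
Open-circuit (no load on X): V_th = V_DC · R2/(R1' + R2) = 32.9 × 6.77/(11.80 + 6.77) = 11.99 V.
With V_DC suppressed (replaced by a short), R_th = R1' ‖ R2 = (11.80 × 6.77)/(11.80 + 6.77) = 4.302 kΩ.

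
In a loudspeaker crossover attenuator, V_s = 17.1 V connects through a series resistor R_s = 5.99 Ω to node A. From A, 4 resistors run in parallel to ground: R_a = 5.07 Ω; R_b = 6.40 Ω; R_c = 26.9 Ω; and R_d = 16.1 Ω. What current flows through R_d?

Combine the parallel branches: R_p = (1/5.07 + 1/6.40 + 1/26.9 + 1/16.1)⁻¹ = 2.209 Ω.
Node voltage V_A = V_s · R_p/(R_s + R_p) = 17.1 × 0.2694 = 4.607 V.
Branch current I = V_A/R_d = 4.607/16.1 = 0.2861 A.

I ≈ 0.286 A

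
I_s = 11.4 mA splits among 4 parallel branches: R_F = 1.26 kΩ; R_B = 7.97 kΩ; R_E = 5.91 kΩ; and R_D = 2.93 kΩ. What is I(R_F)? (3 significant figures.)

I ≈ 6.33 mA

Conductances: ΣG = 1/1.26 + 1/7.97 + 1/5.91 + 1/2.93 = 1.430 (1/kΩ).
R_F takes the fraction G_k/ΣG = 0.7937/1.430 = 0.5551, so I = 11.4 × 0.5551 = 6.329 mA.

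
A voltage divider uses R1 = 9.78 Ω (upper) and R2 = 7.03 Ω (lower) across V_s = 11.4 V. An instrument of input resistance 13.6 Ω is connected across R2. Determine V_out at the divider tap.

The load sits in parallel with R2, giving an effective lower resistance R2' = R2·R_L/(R2+R_L) = 4.634 Ω.
Voltage divider with the loaded lower leg: V_out = 11.4 × 4.634/(9.78 + 4.634) = 11.4 × 0.3215 = 3.665 V.

V_out ≈ 3.67 V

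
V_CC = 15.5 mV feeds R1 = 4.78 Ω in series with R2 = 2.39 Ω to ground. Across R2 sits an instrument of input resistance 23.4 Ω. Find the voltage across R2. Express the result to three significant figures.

The load sits in parallel with R2, giving an effective lower resistance R2' = R2·R_L/(R2+R_L) = 2.169 Ω.
Voltage divider with the loaded lower leg: V_out = 15.5 × 2.169/(4.78 + 2.169) = 15.5 × 0.3121 = 4.837 mV.

V_out ≈ 4.84 mV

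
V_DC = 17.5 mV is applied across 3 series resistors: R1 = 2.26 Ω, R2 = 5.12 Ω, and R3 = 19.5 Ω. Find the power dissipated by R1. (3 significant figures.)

P ≈ 0.958 µW

Series current I = V_DC/ΣR = 17.5/26.88 = 0.6510 mA.
P(R1) = I²·R1 = (0.6510)² × 2.26 = 0.9579 µW.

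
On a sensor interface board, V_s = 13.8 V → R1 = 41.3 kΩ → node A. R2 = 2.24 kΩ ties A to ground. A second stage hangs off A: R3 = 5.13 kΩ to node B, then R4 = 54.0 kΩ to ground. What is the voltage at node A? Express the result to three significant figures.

Node A sees R2 in parallel with the series input of stage 2, R3 + R4 = 59.13 kΩ.
R2 ‖ (R3+R4) = 2.158 kΩ.
V_A = 13.8 × 2.158/(41.3 + 2.158) = 0.6853 V.

V_A ≈ 0.685 V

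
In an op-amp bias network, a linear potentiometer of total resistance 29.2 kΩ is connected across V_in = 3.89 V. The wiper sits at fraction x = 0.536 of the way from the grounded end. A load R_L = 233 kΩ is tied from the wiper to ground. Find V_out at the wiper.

The pot divides into 13.55 kΩ above the wiper and 15.65 kΩ below.
Lower segment in parallel with the load: 15.65 ‖ 233 = 14.67 kΩ.
Then V_out = V_in · 14.67/(13.55 + 14.67) = 2.022 V.

V_out ≈ 2.02 V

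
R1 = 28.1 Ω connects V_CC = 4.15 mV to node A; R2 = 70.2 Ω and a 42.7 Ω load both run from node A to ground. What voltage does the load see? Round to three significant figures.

V_out ≈ 2.02 mV

First combine the lower leg with the load: R2 ‖ R_L = 26.55 Ω.
Voltage divider with the loaded lower leg: V_out = 4.15 × 26.55/(28.1 + 26.55) = 4.15 × 0.4858 = 2.016 mV.
(Unloaded it would be 2.96 mV; the load pulls it down.)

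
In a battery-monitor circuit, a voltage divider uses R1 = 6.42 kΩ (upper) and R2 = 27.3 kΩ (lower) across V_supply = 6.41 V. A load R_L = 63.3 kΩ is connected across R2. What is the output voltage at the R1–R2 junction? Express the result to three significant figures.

V_out ≈ 4.80 V

First combine the lower leg with the load: R2 ‖ R_L = 19.07 kΩ.
Voltage divider with the loaded lower leg: V_out = 6.41 × 19.07/(6.42 + 19.07) = 6.41 × 0.7482 = 4.796 V.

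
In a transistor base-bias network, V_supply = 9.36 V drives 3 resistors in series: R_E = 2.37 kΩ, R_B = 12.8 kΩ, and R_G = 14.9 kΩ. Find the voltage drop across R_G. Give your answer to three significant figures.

Series total: ΣR = 2.37 + 12.8 + 14.9 = 30.07 kΩ.
Voltage divider: V = V_supply · (14.90 / 30.07) = 9.36 × 0.4955 = 4.638 V.

V ≈ 4.64 V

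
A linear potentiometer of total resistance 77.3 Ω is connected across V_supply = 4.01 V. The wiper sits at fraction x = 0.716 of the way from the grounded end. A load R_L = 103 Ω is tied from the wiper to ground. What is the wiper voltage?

Split the track: R_lower = x·R_p = 55.35 Ω, R_upper = (1−x)·R_p = 21.95 Ω.
(x·R_p) ‖ R_L = 36.00 Ω.
Loaded-divider output: V_out = 4.01 × 0.6212 = 2.491 V.
(Unloaded: V_out = x·V_supply = 2.87 V.)

V_out ≈ 2.49 V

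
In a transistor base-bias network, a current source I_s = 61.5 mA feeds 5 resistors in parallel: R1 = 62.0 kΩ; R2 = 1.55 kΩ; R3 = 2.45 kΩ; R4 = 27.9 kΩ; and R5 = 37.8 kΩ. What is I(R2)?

I ≈ 35.1 mA

Conductances: ΣG = 1/62.0 + 1/1.55 + 1/2.45 + 1/27.9 + 1/37.8 = 1.132 (1/kΩ).
R2 takes the fraction G_k/ΣG = 0.6452/1.132 = 0.5701, so I = 61.5 × 0.5701 = 35.06 mA.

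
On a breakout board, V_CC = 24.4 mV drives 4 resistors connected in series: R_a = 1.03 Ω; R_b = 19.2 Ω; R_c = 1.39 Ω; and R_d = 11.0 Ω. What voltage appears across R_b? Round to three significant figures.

V ≈ 14.4 mV

Series total: ΣR = 1.03 + 19.2 + 1.39 + 11.0 = 32.62 Ω.
V = V_CC · R/ΣR = 24.4 × 0.5886 = 14.36 mV.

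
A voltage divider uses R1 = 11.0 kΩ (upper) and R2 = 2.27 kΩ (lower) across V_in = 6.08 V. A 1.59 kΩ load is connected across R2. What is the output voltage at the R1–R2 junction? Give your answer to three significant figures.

V_out ≈ 0.476 V

First combine the lower leg with the load: R2 ‖ R_L = 0.9351 kΩ.
Then V_out = V_in · R2'/(R1 + R2') = 6.08 × 0.9351/11.94 = 0.4763 V.
(Unloaded it would be 1.04 V; the load pulls it down.)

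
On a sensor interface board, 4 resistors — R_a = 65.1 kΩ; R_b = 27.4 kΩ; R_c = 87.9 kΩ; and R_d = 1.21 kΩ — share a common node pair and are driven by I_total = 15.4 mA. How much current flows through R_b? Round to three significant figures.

ΣG = 1/65.1 + 1/27.4 + 1/87.9 + 1/1.21 = 0.8897.
R_b takes the fraction G_k/ΣG = 0.03650/0.8897 = 0.04102, so I = 15.4 × 0.04102 = 0.6317 mA.

I ≈ 0.632 mA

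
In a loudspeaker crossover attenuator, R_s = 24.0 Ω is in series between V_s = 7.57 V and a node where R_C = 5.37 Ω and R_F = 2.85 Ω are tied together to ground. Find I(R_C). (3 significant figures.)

Equivalent of the parallel group: R_p = 1.862 Ω.
V_A = 7.57 × 1.862/25.86 = 0.5450 V.
Branch current I = V_A/R_C = 0.5450/5.37 = 0.1015 A.

I ≈ 0.101 A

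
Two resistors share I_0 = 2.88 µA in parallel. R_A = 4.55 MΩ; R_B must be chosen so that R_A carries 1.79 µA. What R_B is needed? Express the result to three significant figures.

In a two-way split, I_A/I_0 = R_B/(R_A + R_B).
With f = 0.6215, R_B = R_A · f/(1−f) = 4.55 × 1.642 = 7.472 MΩ.

R_B ≈ 7.47 MΩ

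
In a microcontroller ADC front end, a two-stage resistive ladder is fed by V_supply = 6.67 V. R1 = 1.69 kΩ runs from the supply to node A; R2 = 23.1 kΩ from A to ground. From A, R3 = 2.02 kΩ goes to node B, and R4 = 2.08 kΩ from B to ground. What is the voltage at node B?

V_B ≈ 2.28 V

The second stage (R3 + R4 = 4.100 kΩ) loads node A in parallel with R2.
R2 ‖ (R3+R4) = 3.482 kΩ.
V_A = 6.67 × 3.482/(1.69 + 3.482) = 4.491 V.
V_B = V_A × 0.5073 = 2.278 V.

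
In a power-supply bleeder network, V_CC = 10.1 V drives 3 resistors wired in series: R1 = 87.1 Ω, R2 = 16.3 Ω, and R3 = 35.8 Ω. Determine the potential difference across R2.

Series total: ΣR = 87.1 + 16.3 + 35.8 = 139.2 Ω.
Voltage divider: V = V_CC · (16.30 / 139.2) = 10.1 × 0.1171 = 1.183 V.

V ≈ 1.18 V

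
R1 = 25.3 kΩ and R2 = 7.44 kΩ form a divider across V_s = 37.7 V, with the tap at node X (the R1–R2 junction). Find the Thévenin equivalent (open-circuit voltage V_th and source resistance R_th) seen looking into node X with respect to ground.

V_th ≈ 8.57 V, R_th ≈ 5.75 kΩ

V_th is the unloaded tap voltage: V_s · R2/(R1+R2) = 37.7 × 0.2272 = 8.567 V.
With V_s suppressed (replaced by a short), R_th = R1 ‖ R2 = (25.30 × 7.44)/(25.30 + 7.44) = 5.749 kΩ.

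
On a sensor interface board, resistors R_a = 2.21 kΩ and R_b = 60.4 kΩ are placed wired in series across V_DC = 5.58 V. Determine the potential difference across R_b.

ΣR = 2.21 + 60.4 = 62.61 kΩ.
By the voltage-divider rule, V = 5.58 × 60.40/62.61 = 5.383 V.

V ≈ 5.38 V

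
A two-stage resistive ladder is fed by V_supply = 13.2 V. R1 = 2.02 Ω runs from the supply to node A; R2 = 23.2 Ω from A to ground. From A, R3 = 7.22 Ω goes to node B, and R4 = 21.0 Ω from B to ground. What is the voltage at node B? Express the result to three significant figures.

Node A sees R2 in parallel with the series input of stage 2, R3 + R4 = 28.22 Ω.
Effective lower resistance at A: R2 ‖ 28.22 = 12.73 Ω.
So V_A = 13.2 × 0.8631 = 11.39 V.
Stage 2 is unloaded, so V_B = V_A · R4/(R3+R4) = 11.39 × 21.0/28.22 = 8.478 V.

V_B ≈ 8.48 V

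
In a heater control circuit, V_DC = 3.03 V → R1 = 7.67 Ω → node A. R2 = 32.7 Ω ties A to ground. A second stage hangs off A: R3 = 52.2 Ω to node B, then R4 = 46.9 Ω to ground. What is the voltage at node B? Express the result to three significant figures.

V_B ≈ 1.09 V

Looking into the second stage from A: R3 + R4 = 99.10 Ω appears in parallel with R2.
R2 ‖ (R3+R4) = 24.59 Ω.
First divider: V_A = V_DC · 24.59/(7.67 + 24.59) = 2.310 V.
Then the unloaded second divider: V_B = V_A × R4/(R3+R4) = 2.310 × 0.4733 = 1.093 V.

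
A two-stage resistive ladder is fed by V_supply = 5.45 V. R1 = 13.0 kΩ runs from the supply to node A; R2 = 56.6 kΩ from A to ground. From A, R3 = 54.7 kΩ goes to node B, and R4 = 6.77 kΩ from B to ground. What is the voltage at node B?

V_B ≈ 0.416 V

The second stage (R3 + R4 = 61.47 kΩ) loads node A in parallel with R2.
R2 ‖ (R3+R4) = 29.47 kΩ.
V_A = 5.45 × 29.47/(13.0 + 29.47) = 3.782 V.
V_B = V_A × 0.1101 = 0.4165 V.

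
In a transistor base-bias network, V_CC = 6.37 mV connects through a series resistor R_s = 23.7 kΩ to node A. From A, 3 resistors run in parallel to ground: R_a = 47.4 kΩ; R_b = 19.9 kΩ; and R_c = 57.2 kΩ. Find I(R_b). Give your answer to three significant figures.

Parallel bank: R_p = 1/(1/47.4 + 1/19.9 + 1/57.2) = 11.26 kΩ.
V_A = 6.37 × 11.26/34.96 = 2.051 mV.
I(R_b) = V_A / R_b = 2.051/19.9 = 0.1031 µA.

I ≈ 0.103 µA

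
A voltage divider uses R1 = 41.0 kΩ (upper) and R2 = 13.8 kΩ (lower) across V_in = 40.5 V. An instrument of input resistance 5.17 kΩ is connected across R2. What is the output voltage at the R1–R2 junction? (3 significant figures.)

The load sits in parallel with R2, giving an effective lower resistance R2' = R2·R_L/(R2+R_L) = 3.761 kΩ.
Now apply the divider: V_out = 40.5 × 0.08402 = 3.403 V.
(Unloaded it would be 10.2 V; the load pulls it down.)

V_out ≈ 3.40 V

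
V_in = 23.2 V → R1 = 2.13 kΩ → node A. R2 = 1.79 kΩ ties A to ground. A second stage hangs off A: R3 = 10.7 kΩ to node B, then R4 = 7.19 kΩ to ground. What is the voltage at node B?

Looking into the second stage from A: R3 + R4 = 17.89 kΩ appears in parallel with R2.
Effective lower resistance at A: R2 ‖ 17.89 = 1.627 kΩ.
V_A = 23.2 × 1.627/(2.13 + 1.627) = 10.05 V.
V_B = V_A × 0.4019 = 4.038 V.

V_B ≈ 4.04 V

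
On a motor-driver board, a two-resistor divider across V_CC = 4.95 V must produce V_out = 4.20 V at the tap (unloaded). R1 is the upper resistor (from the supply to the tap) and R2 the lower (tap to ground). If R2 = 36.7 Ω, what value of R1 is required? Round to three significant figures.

R1 ≈ 6.55 Ω

The divider ratio is R2/(R1+R2) = 4.20/4.95 = 0.8485.
Rearranging, R1 = R2·(1−k)/k = 36.7 × 0.1786 = 6.554 Ω.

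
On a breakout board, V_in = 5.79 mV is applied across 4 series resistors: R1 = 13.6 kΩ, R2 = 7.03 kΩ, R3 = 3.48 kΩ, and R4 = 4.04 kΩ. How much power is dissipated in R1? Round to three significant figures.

ΣR = 28.15 kΩ → I = 5.79/28.15 = 0.2057 µA.
V(R1) = I·R = 2.797 mV; P = V·I = 2.797 × 0.2057 = 0.5754 nW.

P ≈ 0.575 nW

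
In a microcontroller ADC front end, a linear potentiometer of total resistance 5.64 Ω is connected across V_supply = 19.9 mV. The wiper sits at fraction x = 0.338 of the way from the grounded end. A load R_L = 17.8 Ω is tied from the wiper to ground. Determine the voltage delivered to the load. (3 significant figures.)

V_out ≈ 6.28 mV

Lower segment x·R_p = 1.906 Ω; upper segment (1−x)·R_p = 3.734 Ω.
(x·R_p) ‖ R_L = 1.722 Ω.
Loaded-divider output: V_out = 19.9 × 0.3156 = 6.281 mV.
(Unloaded: V_out = x·V_supply = 6.73 mV.)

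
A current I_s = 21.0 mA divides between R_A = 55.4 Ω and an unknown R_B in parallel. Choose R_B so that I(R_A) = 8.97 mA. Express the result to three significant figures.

R_B ≈ 41.3 Ω

The fraction through R_A equals R_B/(R_A+R_B).
With f = 0.4271, R_B = R_A · f/(1−f) = 55.4 × 0.7456 = 41.31 Ω.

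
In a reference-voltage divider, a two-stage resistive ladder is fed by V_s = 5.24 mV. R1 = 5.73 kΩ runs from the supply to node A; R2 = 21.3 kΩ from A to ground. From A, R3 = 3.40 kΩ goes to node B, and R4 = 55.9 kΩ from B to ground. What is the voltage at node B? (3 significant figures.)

The second stage (R3 + R4 = 59.30 kΩ) loads node A in parallel with R2.
R2 ‖ (R3+R4) = 15.67 kΩ.
First divider: V_A = V_s · 15.67/(5.73 + 15.67) = 3.837 mV.
Then the unloaded second divider: V_B = V_A × R4/(R3+R4) = 3.837 × 0.9427 = 3.617 mV.

V_B ≈ 3.62 mV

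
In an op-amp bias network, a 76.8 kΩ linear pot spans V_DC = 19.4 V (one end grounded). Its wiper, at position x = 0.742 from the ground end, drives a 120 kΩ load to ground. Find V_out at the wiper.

Lower segment x·R_p = 56.99 kΩ; upper segment (1−x)·R_p = 19.81 kΩ.
Lower segment in parallel with the load: 56.99 ‖ 120 = 38.64 kΩ.
Then V_out = V_DC · 38.64/(19.81 + 38.64) = 12.82 V.

V_out ≈ 12.8 V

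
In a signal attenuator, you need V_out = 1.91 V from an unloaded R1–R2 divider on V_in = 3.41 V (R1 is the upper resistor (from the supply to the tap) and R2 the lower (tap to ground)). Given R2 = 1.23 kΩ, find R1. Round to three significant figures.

R1 ≈ 0.966 kΩ

Required fraction k = V_out/V_in = 0.5601.
So R1 = R2 · (V_in/V_out − 1) = 1.23 × (3.41/1.91 − 1) = 1.23 × 0.7853 = 0.9660 kΩ.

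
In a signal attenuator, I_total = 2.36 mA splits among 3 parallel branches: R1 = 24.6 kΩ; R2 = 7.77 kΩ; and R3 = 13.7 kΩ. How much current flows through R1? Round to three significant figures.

Total conductance ΣG = 1/24.6 + 1/7.77 + 1/13.7 = 0.2423 (units of 1/kΩ).
Current divider: I(R1) = I_total · G_k/ΣG = 2.36 × (0.04065/0.2423) = 2.36 × 0.1677 = 0.3959 mA.

I ≈ 0.396 mA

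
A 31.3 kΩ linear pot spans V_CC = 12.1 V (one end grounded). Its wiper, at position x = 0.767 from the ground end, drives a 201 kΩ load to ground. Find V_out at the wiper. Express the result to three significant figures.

V_out ≈ 9.03 V

Split the track: R_lower = x·R_p = 24.01 kΩ, R_upper = (1−x)·R_p = 7.293 kΩ.
Lower segment in parallel with the load: 24.01 ‖ 201 = 21.45 kΩ.
Then V_out = V_CC · 21.45/(7.293 + 21.45) = 9.029 V.
(Unloaded: V_out = x·V_CC = 9.28 V.)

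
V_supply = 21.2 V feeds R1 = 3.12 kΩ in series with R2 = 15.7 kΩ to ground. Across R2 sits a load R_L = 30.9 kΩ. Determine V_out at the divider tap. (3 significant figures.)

V_out ≈ 16.3 V

R2 ‖ R_L = (15.7 × 30.9)/(15.7 + 30.9) = 10.41 kΩ.
Voltage divider with the loaded lower leg: V_out = 21.2 × 10.41/(3.12 + 10.41) = 21.2 × 0.7694 = 16.31 V.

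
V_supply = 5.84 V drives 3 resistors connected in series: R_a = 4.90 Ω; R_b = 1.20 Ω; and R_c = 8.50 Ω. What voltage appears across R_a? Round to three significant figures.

V ≈ 1.96 V

ΣR = 4.90 + 1.20 + 8.50 = 14.60 Ω.
By the voltage-divider rule, V = 5.84 × 4.900/14.60 = 1.960 V.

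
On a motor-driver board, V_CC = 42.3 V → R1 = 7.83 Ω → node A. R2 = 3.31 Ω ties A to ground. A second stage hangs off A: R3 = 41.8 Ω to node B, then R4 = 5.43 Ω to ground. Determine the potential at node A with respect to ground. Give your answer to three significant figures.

Looking into the second stage from A: R3 + R4 = 47.23 Ω appears in parallel with R2.
Effective lower resistance at A: R2 ‖ 47.23 = 3.093 Ω.
So V_A = 42.3 × 0.2832 = 11.98 V.

V_A ≈ 12.0 V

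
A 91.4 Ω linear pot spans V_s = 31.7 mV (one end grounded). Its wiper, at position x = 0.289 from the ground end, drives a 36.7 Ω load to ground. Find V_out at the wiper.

Lower segment x·R_p = 26.41 Ω; upper segment (1−x)·R_p = 64.99 Ω.
R_L loads the lower segment: effective lower R = 15.36 Ω.
V_out = 31.7 × 15.36/(64.99 + 15.36) = 6.060 mV.

V_out ≈ 6.06 mV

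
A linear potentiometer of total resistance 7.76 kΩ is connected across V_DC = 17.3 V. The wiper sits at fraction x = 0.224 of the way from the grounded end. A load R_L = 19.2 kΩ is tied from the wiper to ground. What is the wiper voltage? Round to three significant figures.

Lower segment x·R_p = 1.738 kΩ; upper segment (1−x)·R_p = 6.022 kΩ.
(x·R_p) ‖ R_L = 1.594 kΩ.
V_out = 17.3 × 1.594/(6.022 + 1.594) = 3.621 V.
(Unloaded: V_out = x·V_DC = 3.88 V.)

V_out ≈ 3.62 V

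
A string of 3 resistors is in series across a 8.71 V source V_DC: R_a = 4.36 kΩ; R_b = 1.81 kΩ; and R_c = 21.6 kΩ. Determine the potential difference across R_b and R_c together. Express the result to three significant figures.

V ≈ 7.34 V

Total series resistance ΣR = 4.36 + 1.81 + 21.6 = 27.77 kΩ.
R_{R_b..R_c} = 1.81 + 21.6 = 23.41 kΩ.
Voltage divider: V = V_DC · (23.41 / 27.77) = 8.71 × 0.8430 = 7.342 V.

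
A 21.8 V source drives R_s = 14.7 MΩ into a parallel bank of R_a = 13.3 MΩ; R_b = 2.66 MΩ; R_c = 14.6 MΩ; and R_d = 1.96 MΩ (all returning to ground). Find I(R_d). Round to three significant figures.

Parallel bank: R_p = 1/(1/13.3 + 1/2.66 + 1/14.6 + 1/1.96) = 0.9710 MΩ.
Node voltage V_A = V_in · R_p/(R_s + R_p) = 21.8 × 0.06196 = 1.351 V.
I(R_d) = V_A / R_d = 1.351/1.96 = 0.6892 µA.

I ≈ 0.689 µA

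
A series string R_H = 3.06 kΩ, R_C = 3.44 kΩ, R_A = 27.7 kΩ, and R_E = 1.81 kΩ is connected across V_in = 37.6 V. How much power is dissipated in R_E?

P ≈ 1.97 mW

The common current is I = 37.6/36.01 = 1.044 mA.
V(R_E) = I·R = 1.890 V; P = V·I = 1.890 × 1.044 = 1.973 mW.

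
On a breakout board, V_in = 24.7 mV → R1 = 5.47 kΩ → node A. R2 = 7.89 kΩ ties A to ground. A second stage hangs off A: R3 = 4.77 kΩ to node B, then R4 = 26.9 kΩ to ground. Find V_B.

V_B ≈ 11.2 mV

Node A sees R2 in parallel with the series input of stage 2, R3 + R4 = 31.67 kΩ.
Effective lower resistance at A: R2 ‖ 31.67 = 6.316 kΩ.
First divider: V_A = V_in · 6.316/(5.47 + 6.316) = 13.24 mV.
V_B = V_A × 0.8494 = 11.24 mV.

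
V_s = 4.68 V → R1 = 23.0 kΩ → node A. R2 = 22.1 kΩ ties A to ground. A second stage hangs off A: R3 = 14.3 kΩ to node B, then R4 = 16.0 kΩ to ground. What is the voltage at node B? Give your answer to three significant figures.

Node A sees R2 in parallel with the series input of stage 2, R3 + R4 = 30.30 kΩ.
R2 ‖ (R3+R4) = 12.78 kΩ.
V_A = 4.68 × 12.78/(23.0 + 12.78) = 1.672 V.
V_B = V_A × 0.5281 = 0.8827 V.

V_B ≈ 0.883 V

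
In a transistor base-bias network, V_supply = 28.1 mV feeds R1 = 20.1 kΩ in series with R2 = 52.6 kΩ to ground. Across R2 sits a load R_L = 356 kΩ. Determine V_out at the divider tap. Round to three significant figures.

V_out ≈ 19.5 mV

R2 ‖ R_L = (52.6 × 356)/(52.6 + 356) = 45.83 kΩ.
Voltage divider with the loaded lower leg: V_out = 28.1 × 45.83/(20.1 + 45.83) = 28.1 × 0.6951 = 19.53 mV.
(Unloaded it would be 20.3 mV; the load pulls it down.)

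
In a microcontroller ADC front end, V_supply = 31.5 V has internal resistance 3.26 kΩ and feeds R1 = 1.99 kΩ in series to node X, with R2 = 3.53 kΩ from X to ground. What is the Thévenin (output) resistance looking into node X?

R_th ≈ 2.11 kΩ

R1' = 3.26 + 1.99 = 5.250 kΩ (source resistance + R1).
Zeroing V_supply shorts the top of R1' to ground, so R_th = R1' ‖ R2 = 2.111 kΩ.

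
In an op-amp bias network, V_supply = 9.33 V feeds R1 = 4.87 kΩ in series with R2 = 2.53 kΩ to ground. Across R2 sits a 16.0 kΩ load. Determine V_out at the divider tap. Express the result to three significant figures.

V_out ≈ 2.89 V

The load sits in parallel with R2, giving an effective lower resistance R2' = R2·R_L/(R2+R_L) = 2.185 kΩ.
Voltage divider with the loaded lower leg: V_out = 9.33 × 2.185/(4.87 + 2.185) = 9.33 × 0.3097 = 2.889 V.
(Unloaded it would be 3.19 V; the load pulls it down.)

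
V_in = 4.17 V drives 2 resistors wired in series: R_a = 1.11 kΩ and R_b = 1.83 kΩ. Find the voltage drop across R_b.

Series total: ΣR = 1.11 + 1.83 = 2.940 kΩ.
Voltage divider: V = V_in · (1.830 / 2.940) = 4.17 × 0.6224 = 2.596 V.

V ≈ 2.60 V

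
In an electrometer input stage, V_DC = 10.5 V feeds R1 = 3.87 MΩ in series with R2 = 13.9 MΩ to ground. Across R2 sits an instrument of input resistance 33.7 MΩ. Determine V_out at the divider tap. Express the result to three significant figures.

First combine the lower leg with the load: R2 ‖ R_L = 9.841 MΩ.
Now apply the divider: V_out = 10.5 × 0.7177 = 7.536 V.

V_out ≈ 7.54 V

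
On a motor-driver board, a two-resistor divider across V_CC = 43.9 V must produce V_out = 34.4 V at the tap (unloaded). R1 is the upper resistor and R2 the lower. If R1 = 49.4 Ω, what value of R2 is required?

V_out/V_CC = R2/(R1+R2) = 0.7836.
R2 = R1 · 0.7836/(1 − 0.7836) = 178.9 Ω.

R2 ≈ 179 Ω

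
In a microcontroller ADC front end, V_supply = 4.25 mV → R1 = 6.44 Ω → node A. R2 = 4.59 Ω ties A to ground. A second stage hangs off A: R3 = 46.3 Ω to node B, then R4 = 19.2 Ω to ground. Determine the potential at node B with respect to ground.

The second stage (R3 + R4 = 65.50 Ω) loads node A in parallel with R2.
Effective lower resistance at A: R2 ‖ 65.50 = 4.289 Ω.
V_A = 4.25 × 4.289/(6.44 + 4.289) = 1.699 mV.
Then the unloaded second divider: V_B = V_A × R4/(R3+R4) = 1.699 × 0.2931 = 0.4980 mV.

V_B ≈ 0.498 mV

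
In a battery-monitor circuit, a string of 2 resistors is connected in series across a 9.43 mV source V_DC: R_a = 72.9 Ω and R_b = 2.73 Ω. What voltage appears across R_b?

V ≈ 0.340 mV

Series total: ΣR = 72.9 + 2.73 = 75.63 Ω.
By the voltage-divider rule, V = 9.43 × 2.730/75.63 = 0.3404 mV.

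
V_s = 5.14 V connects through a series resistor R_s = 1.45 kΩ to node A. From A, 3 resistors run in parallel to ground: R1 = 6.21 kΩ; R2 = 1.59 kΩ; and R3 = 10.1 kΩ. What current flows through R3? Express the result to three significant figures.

Equivalent of the parallel group: R_p = 1.125 kΩ.
V_A by voltage divider: V_A = 5.14 × 1.125/(1.45 + 1.125) = 2.246 V.
Branch current I = V_A/R3 = 2.246/10.1 = 0.2223 mA.

I ≈ 0.222 mA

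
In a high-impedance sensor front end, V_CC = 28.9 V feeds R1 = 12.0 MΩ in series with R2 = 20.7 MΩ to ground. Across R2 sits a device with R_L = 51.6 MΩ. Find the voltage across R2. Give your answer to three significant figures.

V_out ≈ 15.9 V

The load sits in parallel with R2, giving an effective lower resistance R2' = R2·R_L/(R2+R_L) = 14.77 MΩ.
Then V_out = V_CC · R2'/(R1 + R2') = 28.9 × 14.77/26.77 = 15.95 V.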